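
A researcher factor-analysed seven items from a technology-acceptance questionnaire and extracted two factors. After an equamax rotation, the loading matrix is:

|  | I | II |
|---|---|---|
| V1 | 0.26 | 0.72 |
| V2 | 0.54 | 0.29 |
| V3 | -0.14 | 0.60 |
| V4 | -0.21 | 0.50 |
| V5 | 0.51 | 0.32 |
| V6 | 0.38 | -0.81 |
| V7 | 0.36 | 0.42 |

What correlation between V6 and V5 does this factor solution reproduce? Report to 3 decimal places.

r̂ = Σ λ_i·λ_j across factors = (0.38)(0.51) + (-0.81)(0.32)
  = +0.1938 -0.2592 = -0.0654

-0.065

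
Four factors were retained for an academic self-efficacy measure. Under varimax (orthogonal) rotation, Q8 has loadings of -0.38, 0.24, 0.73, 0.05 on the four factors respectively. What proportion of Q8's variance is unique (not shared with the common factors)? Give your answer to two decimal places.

h² = (-0.38)² + 0.24² + 0.73² + 0.05² = 0.1444 + 0.0576 + 0.5329 + 0.0025 = 0.7374
Uniqueness u² = 1 − h² = 1 − 0.7374 = 0.2626

0.26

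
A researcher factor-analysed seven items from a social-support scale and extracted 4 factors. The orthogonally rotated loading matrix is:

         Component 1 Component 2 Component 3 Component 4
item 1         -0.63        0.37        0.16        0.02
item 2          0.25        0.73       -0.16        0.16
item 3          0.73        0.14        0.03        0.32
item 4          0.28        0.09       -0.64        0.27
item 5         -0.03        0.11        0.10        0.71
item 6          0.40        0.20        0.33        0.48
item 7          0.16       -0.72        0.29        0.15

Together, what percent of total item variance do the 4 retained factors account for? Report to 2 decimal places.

Communalities: 0.5598, 0.6466, 0.6558, 0.5690, 0.5271, 0.5393, 0.6506; Σh² = 4.1482.
Total variance with 7 standardized items is 7, so the solution explains 4.1482/7 = 0.5926 = 59.26%.

59.26%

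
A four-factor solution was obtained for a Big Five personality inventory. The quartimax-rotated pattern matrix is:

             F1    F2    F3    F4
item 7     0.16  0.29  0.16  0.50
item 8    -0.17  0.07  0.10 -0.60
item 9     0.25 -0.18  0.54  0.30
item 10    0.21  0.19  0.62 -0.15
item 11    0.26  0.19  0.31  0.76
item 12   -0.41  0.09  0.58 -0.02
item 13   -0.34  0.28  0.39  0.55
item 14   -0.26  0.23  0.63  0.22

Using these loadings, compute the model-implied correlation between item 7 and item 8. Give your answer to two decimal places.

r̂ = Σ λ_i·λ_j across factors = (0.16)(-0.17) + (0.29)(0.07) + (0.16)(0.10) + (0.50)(-0.60)
  = -0.0272 +0.0203 +0.0160 -0.3000 = -0.2909

-0.29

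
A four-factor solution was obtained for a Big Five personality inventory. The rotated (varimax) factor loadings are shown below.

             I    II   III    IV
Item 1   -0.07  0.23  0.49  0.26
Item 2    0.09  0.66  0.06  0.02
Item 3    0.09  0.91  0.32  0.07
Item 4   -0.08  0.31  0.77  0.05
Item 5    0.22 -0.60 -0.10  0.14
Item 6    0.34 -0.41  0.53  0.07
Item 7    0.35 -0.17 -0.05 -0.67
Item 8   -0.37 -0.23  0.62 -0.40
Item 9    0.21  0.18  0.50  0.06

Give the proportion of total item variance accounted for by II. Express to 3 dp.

0.228

SS loadings for II = 0.23² + 0.66² + 0.91² + 0.31² + (-0.60)² + (-0.41)² + (-0.17)² + (-0.23)² + 0.18² = 2.0550
Proportion of variance = 2.0550 / 9 = 0.2283.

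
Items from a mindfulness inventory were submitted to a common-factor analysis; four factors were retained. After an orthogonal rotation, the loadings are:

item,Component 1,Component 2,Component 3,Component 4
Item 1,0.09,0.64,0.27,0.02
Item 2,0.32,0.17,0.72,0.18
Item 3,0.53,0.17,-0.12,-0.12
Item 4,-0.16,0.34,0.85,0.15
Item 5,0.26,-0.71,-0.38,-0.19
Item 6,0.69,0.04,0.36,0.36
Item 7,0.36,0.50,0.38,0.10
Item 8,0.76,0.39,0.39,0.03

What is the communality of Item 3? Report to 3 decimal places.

0.339

h² = 0.53² + 0.17² + (-0.12)² + (-0.12)² = 0.2809 + 0.0289 + 0.0144 + 0.0144 = 0.3386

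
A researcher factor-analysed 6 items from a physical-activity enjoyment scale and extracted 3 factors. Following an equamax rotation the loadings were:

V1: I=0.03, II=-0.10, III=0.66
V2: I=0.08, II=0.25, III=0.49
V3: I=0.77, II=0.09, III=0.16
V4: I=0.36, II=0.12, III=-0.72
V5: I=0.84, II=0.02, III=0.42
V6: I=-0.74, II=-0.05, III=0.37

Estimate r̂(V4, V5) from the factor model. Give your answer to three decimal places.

0.002

r̂ = Σ λ_i·λ_j across factors = (0.36)(0.84) + (0.12)(0.02) + (-0.72)(0.42)
  = +0.3024 +0.0024 -0.3024 = 0.0024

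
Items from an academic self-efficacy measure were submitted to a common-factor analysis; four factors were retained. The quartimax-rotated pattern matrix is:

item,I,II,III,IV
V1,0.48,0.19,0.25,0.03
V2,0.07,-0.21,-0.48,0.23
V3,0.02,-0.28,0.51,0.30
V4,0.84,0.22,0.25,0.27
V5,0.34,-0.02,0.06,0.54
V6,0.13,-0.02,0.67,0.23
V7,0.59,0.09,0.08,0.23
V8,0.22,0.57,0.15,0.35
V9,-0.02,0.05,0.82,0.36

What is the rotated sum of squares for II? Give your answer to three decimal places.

SS loadings for II = 0.19² + (-0.21)² + (-0.28)² + 0.22² + (-0.02)² + (-0.02)² + 0.09² + 0.57² + 0.05² = 0.0361 + 0.0441 + 0.0784 + 0.0484 + 0.0004 + 0.0004 + 0.0081 + 0.3249 + 0.0025 = 0.5433

0.543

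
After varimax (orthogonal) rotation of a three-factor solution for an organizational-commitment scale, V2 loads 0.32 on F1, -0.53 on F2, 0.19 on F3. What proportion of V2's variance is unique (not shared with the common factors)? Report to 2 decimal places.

h² = 0.32² + (-0.53)² + 0.19² = 0.1024 + 0.2809 + 0.0361 = 0.4194
Uniqueness u² = 1 − h² = 1 − 0.4194 = 0.5806

0.58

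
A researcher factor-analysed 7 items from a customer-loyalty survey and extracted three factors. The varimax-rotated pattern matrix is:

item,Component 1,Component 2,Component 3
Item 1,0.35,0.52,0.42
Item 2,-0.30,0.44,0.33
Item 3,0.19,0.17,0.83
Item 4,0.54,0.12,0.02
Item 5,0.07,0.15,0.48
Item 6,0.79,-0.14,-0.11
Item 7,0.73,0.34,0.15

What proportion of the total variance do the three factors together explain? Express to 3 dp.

SS loadings by factor: 1.7021, 0.6650, 1.2396; total = 3.6067.
Total variance with 7 standardized items is 7, so the solution explains 3.6067/7 = 0.5152.

0.515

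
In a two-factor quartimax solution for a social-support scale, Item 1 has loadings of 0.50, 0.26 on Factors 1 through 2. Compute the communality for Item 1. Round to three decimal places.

0.318

h² = 0.50² + 0.26² = 0.2500 + 0.0676 = 0.3176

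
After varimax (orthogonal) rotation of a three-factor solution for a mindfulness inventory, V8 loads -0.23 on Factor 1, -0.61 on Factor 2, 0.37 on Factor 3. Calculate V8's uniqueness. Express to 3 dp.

h² = (-0.23)² + (-0.61)² + 0.37² = 0.0529 + 0.3721 + 0.1369 = 0.5619
Uniqueness u² = 1 − h² = 1 − 0.5619 = 0.4381

0.438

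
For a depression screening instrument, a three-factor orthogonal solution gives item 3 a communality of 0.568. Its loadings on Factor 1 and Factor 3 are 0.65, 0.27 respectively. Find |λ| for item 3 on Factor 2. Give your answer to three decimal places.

0.269

Under orthogonal rotation h² = Σλ², so λ_Factor 2² = h² − (0.4954) = 0.568 − 0.4954 = 0.0726.
|λ| = √0.0726 = 0.2694.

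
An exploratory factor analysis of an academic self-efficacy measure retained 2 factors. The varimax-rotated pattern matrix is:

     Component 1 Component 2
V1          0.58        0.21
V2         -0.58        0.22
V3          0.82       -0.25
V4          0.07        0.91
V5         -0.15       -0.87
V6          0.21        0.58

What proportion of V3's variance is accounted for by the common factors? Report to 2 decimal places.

h² = 0.82² + (-0.25)² = 0.6724 + 0.0625 = 0.7349

0.73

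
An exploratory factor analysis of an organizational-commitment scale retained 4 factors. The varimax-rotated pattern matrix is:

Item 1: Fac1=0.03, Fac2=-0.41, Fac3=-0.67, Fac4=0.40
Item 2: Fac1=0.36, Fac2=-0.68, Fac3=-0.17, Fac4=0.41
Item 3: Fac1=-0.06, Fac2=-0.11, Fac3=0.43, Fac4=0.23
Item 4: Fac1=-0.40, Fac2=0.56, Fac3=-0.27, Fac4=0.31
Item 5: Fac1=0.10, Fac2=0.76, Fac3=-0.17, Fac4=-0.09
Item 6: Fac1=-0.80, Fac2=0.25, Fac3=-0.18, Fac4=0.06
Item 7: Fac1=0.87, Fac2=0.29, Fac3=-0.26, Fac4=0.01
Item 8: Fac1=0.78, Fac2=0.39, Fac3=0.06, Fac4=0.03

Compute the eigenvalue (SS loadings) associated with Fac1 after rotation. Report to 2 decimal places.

2.31

SS loadings for Fac1 = 0.03² + 0.36² + (-0.06)² + (-0.40)² + 0.10² + (-0.80)² + 0.87² + 0.78² = 0.0009 + 0.1296 + 0.0036 + 0.1600 + 0.0100 + 0.6400 + 0.7569 + 0.6084 = 2.3094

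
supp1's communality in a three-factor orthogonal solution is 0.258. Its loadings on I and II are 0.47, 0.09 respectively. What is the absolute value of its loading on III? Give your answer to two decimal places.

Under orthogonal rotation h² = Σλ², so λ_III² = h² − (0.2290) = 0.258 − 0.2290 = 0.0290.
|λ| = √0.0290 = 0.1703.

0.17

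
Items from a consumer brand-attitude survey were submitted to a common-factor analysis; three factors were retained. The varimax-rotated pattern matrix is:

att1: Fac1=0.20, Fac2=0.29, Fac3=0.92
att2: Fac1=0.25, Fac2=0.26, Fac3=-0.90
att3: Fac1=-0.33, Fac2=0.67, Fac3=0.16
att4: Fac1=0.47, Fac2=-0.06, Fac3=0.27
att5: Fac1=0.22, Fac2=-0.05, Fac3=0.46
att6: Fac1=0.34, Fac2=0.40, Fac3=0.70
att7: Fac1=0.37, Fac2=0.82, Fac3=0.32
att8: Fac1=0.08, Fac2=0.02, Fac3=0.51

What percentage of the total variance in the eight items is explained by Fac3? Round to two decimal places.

35.24%

SS loadings for Fac3 = 0.92² + (-0.90)² + 0.16² + 0.27² + 0.46² + 0.70² + 0.32² + 0.51² = 2.8190
With 8 standardized items, total variance = 8. Proportion = 2.8190/8 = 0.3524 → 35.24%.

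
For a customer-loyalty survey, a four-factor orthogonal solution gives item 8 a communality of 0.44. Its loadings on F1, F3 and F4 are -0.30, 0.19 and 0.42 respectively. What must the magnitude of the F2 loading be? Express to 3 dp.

0.371

Under orthogonal rotation h² = Σλ², so λ_F2² = h² − (0.3025) = 0.44 − 0.3025 = 0.1375.
|λ| = √0.1375 = 0.3708.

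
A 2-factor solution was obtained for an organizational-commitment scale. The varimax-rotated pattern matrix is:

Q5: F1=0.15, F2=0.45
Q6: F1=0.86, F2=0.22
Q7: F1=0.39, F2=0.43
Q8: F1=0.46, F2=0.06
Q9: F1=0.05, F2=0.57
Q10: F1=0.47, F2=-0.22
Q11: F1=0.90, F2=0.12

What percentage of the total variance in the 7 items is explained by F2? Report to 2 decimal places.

11.82%

SS loadings for F2 = 0.45² + 0.22² + 0.43² + 0.06² + 0.57² + (-0.22)² + 0.12² = 0.8271
With 7 standardized items, total variance = 7. Proportion = 0.8271/7 = 0.1182 → 11.82%.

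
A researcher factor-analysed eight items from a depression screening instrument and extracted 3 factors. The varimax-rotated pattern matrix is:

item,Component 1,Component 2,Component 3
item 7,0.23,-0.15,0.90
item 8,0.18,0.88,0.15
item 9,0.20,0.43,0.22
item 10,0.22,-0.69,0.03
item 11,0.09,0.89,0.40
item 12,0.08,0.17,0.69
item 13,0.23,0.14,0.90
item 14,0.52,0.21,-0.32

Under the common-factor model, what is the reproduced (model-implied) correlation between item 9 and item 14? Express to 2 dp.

0.12

r̂ = Σ λ_i·λ_j across factors = (0.20)(0.52) + (0.43)(0.21) + (0.22)(-0.32)
  = +0.1040 +0.0903 -0.0704 = 0.1239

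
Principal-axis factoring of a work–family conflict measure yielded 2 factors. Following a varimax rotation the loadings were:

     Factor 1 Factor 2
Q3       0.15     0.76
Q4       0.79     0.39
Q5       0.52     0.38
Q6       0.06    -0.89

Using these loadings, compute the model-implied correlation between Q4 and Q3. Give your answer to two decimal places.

0.41

r̂ = Σ λ_i·λ_j across factors = (0.79)(0.15) + (0.39)(0.76)
  = +0.1185 +0.2964 = 0.4149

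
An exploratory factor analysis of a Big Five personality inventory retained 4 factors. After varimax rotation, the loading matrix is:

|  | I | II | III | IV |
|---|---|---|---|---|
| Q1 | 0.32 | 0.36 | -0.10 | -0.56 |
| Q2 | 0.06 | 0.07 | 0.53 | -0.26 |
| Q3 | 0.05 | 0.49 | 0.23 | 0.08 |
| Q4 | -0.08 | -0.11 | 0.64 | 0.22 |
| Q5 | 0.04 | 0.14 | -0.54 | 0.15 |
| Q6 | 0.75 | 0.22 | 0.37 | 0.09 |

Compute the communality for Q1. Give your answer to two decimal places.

0.56

h² = 0.32² + 0.36² + (-0.10)² + (-0.56)² = 0.1024 + 0.1296 + 0.0100 + 0.3136 = 0.5556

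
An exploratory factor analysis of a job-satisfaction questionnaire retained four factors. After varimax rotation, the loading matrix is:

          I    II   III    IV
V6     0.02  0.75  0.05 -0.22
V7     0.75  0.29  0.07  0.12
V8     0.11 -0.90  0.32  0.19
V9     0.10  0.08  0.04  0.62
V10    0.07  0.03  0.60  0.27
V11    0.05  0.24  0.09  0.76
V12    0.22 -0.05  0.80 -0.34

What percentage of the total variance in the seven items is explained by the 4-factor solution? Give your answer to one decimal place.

Communalities: 0.6138, 0.6659, 0.9606, 0.4024, 0.4387, 0.6458, 0.8065; Σh² = 4.5337.
Total variance with 7 standardized items is 7, so the solution explains 4.5337/7 = 0.6477 = 64.77%.

64.8%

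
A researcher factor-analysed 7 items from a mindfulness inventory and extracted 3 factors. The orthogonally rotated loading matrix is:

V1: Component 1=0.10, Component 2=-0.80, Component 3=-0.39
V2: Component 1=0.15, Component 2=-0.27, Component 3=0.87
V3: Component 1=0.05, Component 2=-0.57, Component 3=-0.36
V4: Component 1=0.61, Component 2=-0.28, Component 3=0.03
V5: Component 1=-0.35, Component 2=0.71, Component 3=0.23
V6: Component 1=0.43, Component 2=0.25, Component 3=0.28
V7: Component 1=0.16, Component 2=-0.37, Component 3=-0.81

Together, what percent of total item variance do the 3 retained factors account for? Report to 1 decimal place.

SS loadings by factor: 0.7401, 1.8197, 1.8269; total = 4.3867.
Total variance with 7 standardized items is 7, so the solution explains 4.3867/7 = 0.6267 = 62.67%.

62.7%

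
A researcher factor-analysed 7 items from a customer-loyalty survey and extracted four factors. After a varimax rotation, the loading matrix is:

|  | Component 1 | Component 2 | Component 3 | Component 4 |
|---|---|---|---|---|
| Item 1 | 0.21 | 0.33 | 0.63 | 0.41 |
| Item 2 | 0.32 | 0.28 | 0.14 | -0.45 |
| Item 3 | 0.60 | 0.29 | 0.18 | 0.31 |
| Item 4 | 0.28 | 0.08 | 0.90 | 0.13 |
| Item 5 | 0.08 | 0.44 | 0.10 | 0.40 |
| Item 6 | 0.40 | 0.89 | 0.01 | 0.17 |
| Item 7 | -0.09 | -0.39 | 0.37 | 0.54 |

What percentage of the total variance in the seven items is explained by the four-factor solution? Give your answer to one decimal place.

SS loadings by factor: 0.7594, 1.4156, 1.4059, 0.9641; total = 4.5450.
Total variance with 7 standardized items is 7, so the solution explains 4.5450/7 = 0.6493 = 64.93%.

64.9%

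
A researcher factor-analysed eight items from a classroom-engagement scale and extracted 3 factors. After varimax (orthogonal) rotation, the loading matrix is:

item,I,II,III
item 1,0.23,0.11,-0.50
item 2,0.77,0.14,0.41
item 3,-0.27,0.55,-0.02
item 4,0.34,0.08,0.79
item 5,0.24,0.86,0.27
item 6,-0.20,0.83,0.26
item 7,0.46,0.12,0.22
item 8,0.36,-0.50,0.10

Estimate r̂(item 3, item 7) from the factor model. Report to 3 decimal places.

r̂ = Σ λ_i·λ_j across factors = (-0.27)(0.46) + (0.55)(0.12) + (-0.02)(0.22)
  = -0.1242 +0.0660 -0.0044 = -0.0626

-0.063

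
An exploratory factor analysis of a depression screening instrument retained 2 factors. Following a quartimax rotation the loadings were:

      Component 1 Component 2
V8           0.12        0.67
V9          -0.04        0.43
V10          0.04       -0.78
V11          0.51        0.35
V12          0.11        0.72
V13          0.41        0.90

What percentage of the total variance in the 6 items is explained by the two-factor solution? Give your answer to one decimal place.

52.5%

SS loadings by factor: 0.4579, 2.6931; total = 3.1510.
Total variance with 6 standardized items is 6, so the solution explains 3.1510/6 = 0.5252 = 52.52%.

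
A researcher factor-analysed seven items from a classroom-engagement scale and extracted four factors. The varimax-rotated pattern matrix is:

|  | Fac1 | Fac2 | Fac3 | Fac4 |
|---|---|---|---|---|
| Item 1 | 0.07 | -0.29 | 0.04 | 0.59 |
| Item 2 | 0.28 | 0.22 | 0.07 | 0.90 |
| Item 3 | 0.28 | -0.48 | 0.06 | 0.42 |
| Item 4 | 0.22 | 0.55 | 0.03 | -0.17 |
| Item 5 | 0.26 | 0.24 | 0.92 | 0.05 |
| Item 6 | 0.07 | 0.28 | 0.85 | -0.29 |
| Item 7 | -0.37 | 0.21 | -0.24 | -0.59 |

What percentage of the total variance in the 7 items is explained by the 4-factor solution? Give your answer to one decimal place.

SS loadings by factor: 0.4195, 0.8455, 1.6375, 1.7981; total = 4.7006.
Total variance with 7 standardized items is 7, so the solution explains 4.7006/7 = 0.6715 = 67.15%.

67.2%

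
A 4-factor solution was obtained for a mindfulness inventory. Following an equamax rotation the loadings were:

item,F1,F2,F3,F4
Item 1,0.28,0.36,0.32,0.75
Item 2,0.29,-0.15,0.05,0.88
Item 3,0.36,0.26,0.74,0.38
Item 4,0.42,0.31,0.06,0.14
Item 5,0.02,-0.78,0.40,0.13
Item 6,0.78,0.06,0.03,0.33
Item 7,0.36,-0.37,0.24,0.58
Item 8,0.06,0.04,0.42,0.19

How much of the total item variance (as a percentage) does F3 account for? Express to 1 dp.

SS loadings for F3 = 0.32² + 0.05² + 0.74² + 0.06² + 0.40² + 0.03² + 0.24² + 0.42² = 1.0510
With 8 standardized items, total variance = 8. Proportion = 1.0510/8 = 0.1314 → 13.14%.

13.1%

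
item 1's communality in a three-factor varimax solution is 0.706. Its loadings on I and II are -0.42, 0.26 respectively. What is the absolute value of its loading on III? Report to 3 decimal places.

Under orthogonal rotation h² = Σλ², so λ_III² = h² − (0.2440) = 0.706 − 0.2440 = 0.4620.
|λ| = √0.4620 = 0.6797.

0.680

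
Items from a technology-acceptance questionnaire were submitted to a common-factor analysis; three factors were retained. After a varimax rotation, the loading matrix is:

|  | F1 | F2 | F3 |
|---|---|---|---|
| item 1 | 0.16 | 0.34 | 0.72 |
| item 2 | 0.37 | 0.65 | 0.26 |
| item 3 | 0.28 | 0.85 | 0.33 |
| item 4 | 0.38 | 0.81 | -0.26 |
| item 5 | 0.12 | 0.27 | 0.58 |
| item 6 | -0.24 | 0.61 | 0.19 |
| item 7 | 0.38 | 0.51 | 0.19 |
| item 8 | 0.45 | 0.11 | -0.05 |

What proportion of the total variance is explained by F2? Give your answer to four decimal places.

SS loadings for F2 = 0.34² + 0.65² + 0.85² + 0.81² + 0.27² + 0.61² + 0.51² + 0.11² = 2.6339
Proportion of variance = 2.6339 / 8 = 0.3292.

0.3292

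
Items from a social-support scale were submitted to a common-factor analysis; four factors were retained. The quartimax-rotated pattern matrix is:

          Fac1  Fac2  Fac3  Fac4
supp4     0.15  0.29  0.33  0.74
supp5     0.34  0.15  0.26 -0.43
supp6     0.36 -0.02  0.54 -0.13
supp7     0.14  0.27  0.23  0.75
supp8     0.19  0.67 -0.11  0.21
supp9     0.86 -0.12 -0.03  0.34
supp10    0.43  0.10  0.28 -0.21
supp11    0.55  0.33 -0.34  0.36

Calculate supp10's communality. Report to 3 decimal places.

0.317

h² = 0.43² + 0.10² + 0.28² + (-0.21)² = 0.1849 + 0.0100 + 0.0784 + 0.0441 = 0.3174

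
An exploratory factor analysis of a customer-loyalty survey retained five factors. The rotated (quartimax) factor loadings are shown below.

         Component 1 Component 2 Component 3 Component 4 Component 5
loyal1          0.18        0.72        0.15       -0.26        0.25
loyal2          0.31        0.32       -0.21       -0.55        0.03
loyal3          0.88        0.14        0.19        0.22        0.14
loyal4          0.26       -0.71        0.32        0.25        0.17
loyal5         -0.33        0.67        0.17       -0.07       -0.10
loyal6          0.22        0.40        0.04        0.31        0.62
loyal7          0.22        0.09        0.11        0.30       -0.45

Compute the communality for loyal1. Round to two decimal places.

0.70

h² = 0.18² + 0.72² + 0.15² + (-0.26)² + 0.25² = 0.0324 + 0.5184 + 0.0225 + 0.0676 + 0.0625 = 0.7034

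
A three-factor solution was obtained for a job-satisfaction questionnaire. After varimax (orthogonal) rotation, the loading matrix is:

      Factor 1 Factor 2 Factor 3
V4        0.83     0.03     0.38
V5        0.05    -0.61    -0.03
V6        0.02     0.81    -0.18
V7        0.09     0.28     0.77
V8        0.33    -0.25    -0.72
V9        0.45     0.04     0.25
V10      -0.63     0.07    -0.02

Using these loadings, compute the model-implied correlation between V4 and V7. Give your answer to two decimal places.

r̂ = Σ λ_i·λ_j across factors = (0.83)(0.09) + (0.03)(0.28) + (0.38)(0.77)
  = +0.0747 +0.0084 +0.2926 = 0.3757

0.38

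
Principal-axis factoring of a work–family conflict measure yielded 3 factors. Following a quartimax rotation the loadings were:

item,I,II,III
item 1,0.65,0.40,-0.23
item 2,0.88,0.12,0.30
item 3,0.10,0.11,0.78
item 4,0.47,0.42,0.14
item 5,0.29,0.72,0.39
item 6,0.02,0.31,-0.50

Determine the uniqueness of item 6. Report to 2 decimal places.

h² = 0.02² + 0.31² + (-0.50)² = 0.0004 + 0.0961 + 0.2500 = 0.3465
Uniqueness u² = 1 − h² = 1 − 0.3465 = 0.6535

0.65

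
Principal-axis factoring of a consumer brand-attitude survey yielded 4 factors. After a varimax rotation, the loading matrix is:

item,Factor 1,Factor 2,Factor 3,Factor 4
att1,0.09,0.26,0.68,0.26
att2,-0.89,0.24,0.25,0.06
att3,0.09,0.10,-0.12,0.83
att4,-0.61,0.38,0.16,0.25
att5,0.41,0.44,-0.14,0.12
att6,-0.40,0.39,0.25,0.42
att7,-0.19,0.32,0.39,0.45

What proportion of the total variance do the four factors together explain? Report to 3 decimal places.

Communalities: 0.6057, 0.9158, 0.7214, 0.6046, 0.3957, 0.5510, 0.4931; Σh² = 4.2873.
Total variance with 7 standardized items is 7, so the solution explains 4.2873/7 = 0.6125.

0.612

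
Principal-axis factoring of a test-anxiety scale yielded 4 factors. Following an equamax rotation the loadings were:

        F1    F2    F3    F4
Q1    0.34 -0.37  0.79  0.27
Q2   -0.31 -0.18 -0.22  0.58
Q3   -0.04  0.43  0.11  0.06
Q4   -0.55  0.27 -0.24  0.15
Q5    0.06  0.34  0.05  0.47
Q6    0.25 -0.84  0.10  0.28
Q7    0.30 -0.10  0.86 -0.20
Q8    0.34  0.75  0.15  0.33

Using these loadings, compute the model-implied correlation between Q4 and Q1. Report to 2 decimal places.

-0.44

r̂ = Σ λ_i·λ_j across factors = (-0.55)(0.34) + (0.27)(-0.37) + (-0.24)(0.79) + (0.15)(0.27)
  = -0.1870 -0.0999 -0.1896 +0.0405 = -0.4360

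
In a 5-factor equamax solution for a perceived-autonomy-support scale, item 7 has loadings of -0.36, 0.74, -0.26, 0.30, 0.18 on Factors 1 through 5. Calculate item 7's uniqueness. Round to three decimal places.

0.133

h² = (-0.36)² + 0.74² + (-0.26)² + 0.30² + 0.18² = 0.1296 + 0.5476 + 0.0676 + 0.0900 + 0.0324 = 0.8672
Uniqueness u² = 1 − h² = 1 − 0.8672 = 0.1328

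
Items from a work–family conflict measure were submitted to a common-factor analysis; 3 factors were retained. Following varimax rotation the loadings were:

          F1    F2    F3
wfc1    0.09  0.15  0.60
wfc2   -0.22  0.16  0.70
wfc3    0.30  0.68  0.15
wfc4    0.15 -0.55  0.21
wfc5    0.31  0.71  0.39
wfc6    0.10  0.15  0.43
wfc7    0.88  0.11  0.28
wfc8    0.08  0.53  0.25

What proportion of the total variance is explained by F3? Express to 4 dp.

SS loadings for F3 = 0.60² + 0.70² + 0.15² + 0.21² + 0.39² + 0.43² + 0.28² + 0.25² = 1.3945
Proportion of variance = 1.3945 / 8 = 0.1743.

0.1743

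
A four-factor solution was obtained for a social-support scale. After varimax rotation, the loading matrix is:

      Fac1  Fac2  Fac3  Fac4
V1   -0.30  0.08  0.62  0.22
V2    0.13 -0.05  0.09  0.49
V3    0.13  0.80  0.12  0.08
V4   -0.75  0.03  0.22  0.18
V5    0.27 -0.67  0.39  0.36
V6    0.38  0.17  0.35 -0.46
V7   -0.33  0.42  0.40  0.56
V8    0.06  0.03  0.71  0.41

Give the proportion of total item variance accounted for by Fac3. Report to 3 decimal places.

SS loadings for Fac3 = 0.62² + 0.09² + 0.12² + 0.22² + 0.39² + 0.35² + 0.40² + 0.71² = 1.3940
Proportion of variance = 1.3940 / 8 = 0.1743.

0.174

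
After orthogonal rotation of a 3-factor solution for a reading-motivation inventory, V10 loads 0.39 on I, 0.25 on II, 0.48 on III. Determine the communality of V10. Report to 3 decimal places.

0.445

h² = 0.39² + 0.25² + 0.48² = 0.1521 + 0.0625 + 0.2304 = 0.4450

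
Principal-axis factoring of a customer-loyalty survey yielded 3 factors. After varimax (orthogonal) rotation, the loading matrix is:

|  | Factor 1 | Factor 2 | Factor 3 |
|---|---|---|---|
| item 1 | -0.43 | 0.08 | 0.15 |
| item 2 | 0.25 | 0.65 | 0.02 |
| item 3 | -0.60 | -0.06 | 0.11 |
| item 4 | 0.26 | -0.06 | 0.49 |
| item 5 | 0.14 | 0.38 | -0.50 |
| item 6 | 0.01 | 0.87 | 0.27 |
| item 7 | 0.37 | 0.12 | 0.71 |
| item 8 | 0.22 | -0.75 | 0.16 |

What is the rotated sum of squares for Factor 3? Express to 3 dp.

SS loadings for Factor 3 = 0.15² + 0.02² + 0.11² + 0.49² + (-0.50)² + 0.27² + 0.71² + 0.16² = 0.0225 + 0.0004 + 0.0121 + 0.2401 + 0.2500 + 0.0729 + 0.5041 + 0.0256 = 1.1277

1.128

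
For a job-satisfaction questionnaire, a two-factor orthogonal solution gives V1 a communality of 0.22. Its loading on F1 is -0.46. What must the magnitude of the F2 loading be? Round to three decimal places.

0.092

Under orthogonal rotation h² = Σλ², so λ_F2² = h² − (0.2116) = 0.22 − 0.2116 = 0.0084.
|λ| = √0.0084 = 0.0917.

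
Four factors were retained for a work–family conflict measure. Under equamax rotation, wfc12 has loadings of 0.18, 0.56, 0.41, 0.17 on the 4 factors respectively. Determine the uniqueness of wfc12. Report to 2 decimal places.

0.46

h² = 0.18² + 0.56² + 0.41² + 0.17² = 0.0324 + 0.3136 + 0.1681 + 0.0289 = 0.5430
Uniqueness u² = 1 − h² = 1 − 0.5430 = 0.4570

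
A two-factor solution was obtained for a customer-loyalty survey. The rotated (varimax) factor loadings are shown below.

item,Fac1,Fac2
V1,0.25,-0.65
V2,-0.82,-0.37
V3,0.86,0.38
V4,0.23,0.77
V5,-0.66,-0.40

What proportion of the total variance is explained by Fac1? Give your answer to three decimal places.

0.393

SS loadings for Fac1 = 0.25² + (-0.82)² + 0.86² + 0.23² + (-0.66)² = 1.9630
Proportion of variance = 1.9630 / 5 = 0.3926.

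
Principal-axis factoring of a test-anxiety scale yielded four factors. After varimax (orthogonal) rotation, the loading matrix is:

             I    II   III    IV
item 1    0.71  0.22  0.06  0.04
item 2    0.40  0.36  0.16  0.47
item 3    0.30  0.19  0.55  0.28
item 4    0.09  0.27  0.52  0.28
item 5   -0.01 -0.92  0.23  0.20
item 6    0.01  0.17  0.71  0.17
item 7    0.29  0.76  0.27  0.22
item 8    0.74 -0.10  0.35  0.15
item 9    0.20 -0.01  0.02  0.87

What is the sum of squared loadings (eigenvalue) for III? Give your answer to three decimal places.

SS loadings for III = 0.06² + 0.16² + 0.55² + 0.52² + 0.23² + 0.71² + 0.27² + 0.35² + 0.02² = 0.0036 + 0.0256 + 0.3025 + 0.2704 + 0.0529 + 0.5041 + 0.0729 + 0.1225 + 0.0004 = 1.3549

1.355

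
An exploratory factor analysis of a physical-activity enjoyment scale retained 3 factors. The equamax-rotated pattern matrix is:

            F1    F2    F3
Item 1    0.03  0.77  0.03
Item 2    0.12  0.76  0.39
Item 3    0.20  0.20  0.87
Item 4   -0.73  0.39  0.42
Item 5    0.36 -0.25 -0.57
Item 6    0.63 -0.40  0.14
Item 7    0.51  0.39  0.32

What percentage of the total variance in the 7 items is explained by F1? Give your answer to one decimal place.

SS loadings for F1 = 0.03² + 0.12² + 0.20² + (-0.73)² + 0.36² + 0.63² + 0.51² = 1.3748
With 7 standardized items, total variance = 7. Proportion = 1.3748/7 = 0.1964 → 19.64%.

19.6%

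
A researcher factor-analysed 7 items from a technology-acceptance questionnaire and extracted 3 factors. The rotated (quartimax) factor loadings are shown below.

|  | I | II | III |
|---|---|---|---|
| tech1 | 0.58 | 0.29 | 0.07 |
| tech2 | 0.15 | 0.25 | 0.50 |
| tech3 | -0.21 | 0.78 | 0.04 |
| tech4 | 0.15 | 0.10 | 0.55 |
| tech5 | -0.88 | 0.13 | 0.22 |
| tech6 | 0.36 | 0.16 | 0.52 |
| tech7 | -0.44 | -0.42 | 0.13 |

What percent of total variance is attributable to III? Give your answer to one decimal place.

SS loadings for III = 0.07² + 0.50² + 0.04² + 0.55² + 0.22² + 0.52² + 0.13² = 0.8947
With 7 standardized items, total variance = 7. Proportion = 0.8947/7 = 0.1278 → 12.78%.

12.8%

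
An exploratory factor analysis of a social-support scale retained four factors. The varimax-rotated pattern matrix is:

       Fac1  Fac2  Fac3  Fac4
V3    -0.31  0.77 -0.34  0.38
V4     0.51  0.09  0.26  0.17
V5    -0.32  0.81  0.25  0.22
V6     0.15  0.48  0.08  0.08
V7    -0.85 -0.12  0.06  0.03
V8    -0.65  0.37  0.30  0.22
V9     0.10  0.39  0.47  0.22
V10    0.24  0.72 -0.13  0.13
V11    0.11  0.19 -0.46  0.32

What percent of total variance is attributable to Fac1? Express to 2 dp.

SS loadings for Fac1 = (-0.31)² + 0.51² + (-0.32)² + 0.15² + (-0.85)² + (-0.65)² + 0.10² + 0.24² + 0.11² = 1.7058
With 9 standardized items, total variance = 9. Proportion = 1.7058/9 = 0.1895 → 18.95%.

18.95%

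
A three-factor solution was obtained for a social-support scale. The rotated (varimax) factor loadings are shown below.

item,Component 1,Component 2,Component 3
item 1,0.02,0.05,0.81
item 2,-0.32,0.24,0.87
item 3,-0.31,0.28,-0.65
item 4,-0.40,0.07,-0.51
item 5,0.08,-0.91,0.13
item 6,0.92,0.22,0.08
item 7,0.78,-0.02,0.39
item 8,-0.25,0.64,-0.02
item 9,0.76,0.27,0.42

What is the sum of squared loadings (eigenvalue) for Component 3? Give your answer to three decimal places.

2.448

SS loadings for Component 3 = 0.81² + 0.87² + (-0.65)² + (-0.51)² + 0.13² + 0.08² + 0.39² + (-0.02)² + 0.42² = 0.6561 + 0.7569 + 0.4225 + 0.2601 + 0.0169 + 0.0064 + 0.1521 + 0.0004 + 0.1764 = 2.4478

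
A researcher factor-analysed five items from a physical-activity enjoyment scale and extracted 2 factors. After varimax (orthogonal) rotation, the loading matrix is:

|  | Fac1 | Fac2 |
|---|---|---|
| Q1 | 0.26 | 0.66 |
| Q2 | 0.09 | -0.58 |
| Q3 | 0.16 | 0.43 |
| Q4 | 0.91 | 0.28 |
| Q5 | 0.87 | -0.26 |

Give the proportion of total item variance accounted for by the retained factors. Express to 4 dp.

0.5578

SS loadings by factor: 1.6863, 1.1029; total = 2.7892.
Total variance with 5 standardized items is 5, so the solution explains 2.7892/5 = 0.5578.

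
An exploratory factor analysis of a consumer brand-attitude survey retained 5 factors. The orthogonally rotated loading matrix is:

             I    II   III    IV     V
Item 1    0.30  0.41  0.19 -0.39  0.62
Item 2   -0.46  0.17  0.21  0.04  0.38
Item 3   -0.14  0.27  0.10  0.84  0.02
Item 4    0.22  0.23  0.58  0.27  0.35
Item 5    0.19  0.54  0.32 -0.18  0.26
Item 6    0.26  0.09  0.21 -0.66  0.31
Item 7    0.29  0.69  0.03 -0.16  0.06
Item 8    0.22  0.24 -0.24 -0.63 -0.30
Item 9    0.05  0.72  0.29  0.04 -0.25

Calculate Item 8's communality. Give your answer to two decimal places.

0.65

h² = 0.22² + 0.24² + (-0.24)² + (-0.63)² + (-0.30)² = 0.0484 + 0.0576 + 0.0576 + 0.3969 + 0.0900 = 0.6505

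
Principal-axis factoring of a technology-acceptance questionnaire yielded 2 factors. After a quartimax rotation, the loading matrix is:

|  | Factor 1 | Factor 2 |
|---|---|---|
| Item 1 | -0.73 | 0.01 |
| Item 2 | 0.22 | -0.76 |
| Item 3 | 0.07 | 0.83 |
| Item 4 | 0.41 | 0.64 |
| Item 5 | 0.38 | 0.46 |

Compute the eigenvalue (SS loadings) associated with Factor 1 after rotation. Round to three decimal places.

0.899

SS loadings for Factor 1 = (-0.73)² + 0.22² + 0.07² + 0.41² + 0.38² = 0.5329 + 0.0484 + 0.0049 + 0.1681 + 0.1444 = 0.8987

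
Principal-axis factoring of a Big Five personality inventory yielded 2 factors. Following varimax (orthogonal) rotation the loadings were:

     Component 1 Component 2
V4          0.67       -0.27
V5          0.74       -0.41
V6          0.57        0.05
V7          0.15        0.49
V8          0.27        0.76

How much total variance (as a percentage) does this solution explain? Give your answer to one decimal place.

49.6%

SS loadings by factor: 1.4168, 1.0612; total = 2.4780.
Total variance with 5 standardized items is 5, so the solution explains 2.4780/5 = 0.4956 = 49.56%.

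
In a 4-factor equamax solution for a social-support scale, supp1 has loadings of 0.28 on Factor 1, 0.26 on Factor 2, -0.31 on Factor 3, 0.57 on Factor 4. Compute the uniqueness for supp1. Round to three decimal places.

0.433

h² = 0.28² + 0.26² + (-0.31)² + 0.57² = 0.0784 + 0.0676 + 0.0961 + 0.3249 = 0.5670
Uniqueness u² = 1 − h² = 1 − 0.5670 = 0.4330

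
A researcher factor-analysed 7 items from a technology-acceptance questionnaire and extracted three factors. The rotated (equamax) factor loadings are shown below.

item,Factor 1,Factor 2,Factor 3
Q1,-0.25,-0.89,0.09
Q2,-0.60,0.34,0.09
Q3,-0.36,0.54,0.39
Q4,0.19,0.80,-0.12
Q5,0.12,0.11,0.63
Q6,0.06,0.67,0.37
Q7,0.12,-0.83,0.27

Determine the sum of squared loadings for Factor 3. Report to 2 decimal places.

0.79

SS loadings for Factor 3 = 0.09² + 0.09² + 0.39² + (-0.12)² + 0.63² + 0.37² + 0.27² = 0.0081 + 0.0081 + 0.1521 + 0.0144 + 0.3969 + 0.1369 + 0.0729 = 0.7894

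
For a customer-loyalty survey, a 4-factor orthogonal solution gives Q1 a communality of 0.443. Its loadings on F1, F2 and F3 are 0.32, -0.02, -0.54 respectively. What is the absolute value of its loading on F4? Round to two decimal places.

0.22

Under orthogonal rotation h² = Σλ², so λ_F4² = h² − (0.3944) = 0.443 − 0.3944 = 0.0486.
|λ| = √0.0486 = 0.2205.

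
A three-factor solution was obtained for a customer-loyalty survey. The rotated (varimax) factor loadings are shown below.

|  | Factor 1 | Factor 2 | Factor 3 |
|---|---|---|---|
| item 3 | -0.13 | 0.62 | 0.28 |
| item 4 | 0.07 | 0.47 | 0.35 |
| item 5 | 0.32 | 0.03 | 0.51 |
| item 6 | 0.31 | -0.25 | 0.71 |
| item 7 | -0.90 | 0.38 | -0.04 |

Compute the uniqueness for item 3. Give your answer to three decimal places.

h² = (-0.13)² + 0.62² + 0.28² = 0.0169 + 0.3844 + 0.0784 = 0.4797
Uniqueness u² = 1 − h² = 1 − 0.4797 = 0.5203

0.520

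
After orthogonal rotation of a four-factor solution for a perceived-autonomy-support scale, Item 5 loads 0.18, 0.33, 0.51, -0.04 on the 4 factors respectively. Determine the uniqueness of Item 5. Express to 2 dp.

0.60

h² = 0.18² + 0.33² + 0.51² + (-0.04)² = 0.0324 + 0.1089 + 0.2601 + 0.0016 = 0.4030
Uniqueness u² = 1 − h² = 1 − 0.4030 = 0.5970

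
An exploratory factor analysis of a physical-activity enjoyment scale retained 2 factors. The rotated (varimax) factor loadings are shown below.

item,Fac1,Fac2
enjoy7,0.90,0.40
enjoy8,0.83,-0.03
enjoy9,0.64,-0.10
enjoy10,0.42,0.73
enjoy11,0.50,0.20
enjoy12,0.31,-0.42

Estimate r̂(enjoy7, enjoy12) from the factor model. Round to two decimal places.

r̂ = Σ λ_i·λ_j across factors = (0.90)(0.31) + (0.40)(-0.42)
  = +0.2790 -0.1680 = 0.1110

0.11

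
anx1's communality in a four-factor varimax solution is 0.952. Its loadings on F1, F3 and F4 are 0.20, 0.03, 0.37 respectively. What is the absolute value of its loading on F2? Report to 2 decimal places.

0.88

Under orthogonal rotation h² = Σλ², so λ_F2² = h² − (0.1778) = 0.952 − 0.1778 = 0.7742.
|λ| = √0.7742 = 0.8799.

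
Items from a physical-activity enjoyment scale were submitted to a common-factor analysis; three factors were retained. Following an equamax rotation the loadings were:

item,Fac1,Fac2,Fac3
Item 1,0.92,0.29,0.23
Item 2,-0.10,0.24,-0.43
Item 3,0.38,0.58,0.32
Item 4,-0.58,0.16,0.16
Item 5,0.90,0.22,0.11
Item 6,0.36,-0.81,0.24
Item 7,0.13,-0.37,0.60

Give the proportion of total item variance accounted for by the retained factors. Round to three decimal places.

SS loadings by factor: 2.2937, 1.3451, 0.7955; total = 4.4343.
Total variance with 7 standardized items is 7, so the solution explains 4.4343/7 = 0.6335.

0.633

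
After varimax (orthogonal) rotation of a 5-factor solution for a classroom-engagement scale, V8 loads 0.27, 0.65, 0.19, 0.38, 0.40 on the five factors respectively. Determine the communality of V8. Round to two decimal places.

0.84

h² = 0.27² + 0.65² + 0.19² + 0.38² + 0.40² = 0.0729 + 0.4225 + 0.0361 + 0.1444 + 0.1600 = 0.8359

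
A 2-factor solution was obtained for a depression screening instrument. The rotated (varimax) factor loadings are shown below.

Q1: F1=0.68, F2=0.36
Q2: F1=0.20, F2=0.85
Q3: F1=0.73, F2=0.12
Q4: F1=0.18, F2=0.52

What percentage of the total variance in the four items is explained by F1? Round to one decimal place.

SS loadings for F1 = 0.68² + 0.20² + 0.73² + 0.18² = 1.0677
With 4 standardized items, total variance = 4. Proportion = 1.0677/4 = 0.2669 → 26.69%.

26.7%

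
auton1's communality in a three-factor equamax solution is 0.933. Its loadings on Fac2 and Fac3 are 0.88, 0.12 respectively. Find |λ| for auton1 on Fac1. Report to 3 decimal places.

0.380

Under orthogonal rotation h² = Σλ², so λ_Fac1² = h² − (0.7888) = 0.933 − 0.7888 = 0.1442.
|λ| = √0.1442 = 0.3797.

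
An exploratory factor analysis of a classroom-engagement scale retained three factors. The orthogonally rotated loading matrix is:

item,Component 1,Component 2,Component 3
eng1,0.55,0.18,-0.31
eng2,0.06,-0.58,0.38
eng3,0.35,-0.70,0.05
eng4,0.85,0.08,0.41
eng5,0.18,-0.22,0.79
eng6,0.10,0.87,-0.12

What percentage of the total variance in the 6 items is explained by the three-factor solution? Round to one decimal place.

65.2%

Communalities: 0.4310, 0.4844, 0.6150, 0.8970, 0.7049, 0.7813; Σh² = 3.9136.
Total variance with 6 standardized items is 6, so the solution explains 3.9136/6 = 0.6523 = 65.23%.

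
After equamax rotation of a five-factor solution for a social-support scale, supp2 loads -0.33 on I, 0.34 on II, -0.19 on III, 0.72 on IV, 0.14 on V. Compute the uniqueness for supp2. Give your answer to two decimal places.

h² = (-0.33)² + 0.34² + (-0.19)² + 0.72² + 0.14² = 0.1089 + 0.1156 + 0.0361 + 0.5184 + 0.0196 = 0.7986
Uniqueness u² = 1 − h² = 1 − 0.7986 = 0.2014

0.20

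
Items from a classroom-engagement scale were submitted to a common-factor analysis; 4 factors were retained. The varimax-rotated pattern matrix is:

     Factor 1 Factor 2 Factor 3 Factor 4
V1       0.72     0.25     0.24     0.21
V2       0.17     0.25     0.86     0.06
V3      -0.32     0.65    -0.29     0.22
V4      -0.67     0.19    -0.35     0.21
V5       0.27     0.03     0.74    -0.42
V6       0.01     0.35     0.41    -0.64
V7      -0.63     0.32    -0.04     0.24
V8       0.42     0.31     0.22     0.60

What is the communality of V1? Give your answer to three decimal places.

h² = 0.72² + 0.25² + 0.24² + 0.21² = 0.5184 + 0.0625 + 0.0576 + 0.0441 = 0.6826

0.683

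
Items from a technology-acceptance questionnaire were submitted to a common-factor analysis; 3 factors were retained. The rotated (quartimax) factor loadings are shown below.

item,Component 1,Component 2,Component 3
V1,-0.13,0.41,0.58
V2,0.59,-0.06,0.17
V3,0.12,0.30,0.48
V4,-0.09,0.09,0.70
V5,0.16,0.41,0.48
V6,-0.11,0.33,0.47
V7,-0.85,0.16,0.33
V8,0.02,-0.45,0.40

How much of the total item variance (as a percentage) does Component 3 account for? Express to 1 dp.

SS loadings for Component 3 = 0.58² + 0.17² + 0.48² + 0.70² + 0.48² + 0.47² + 0.33² + 0.40² = 1.8059
With 8 standardized items, total variance = 8. Proportion = 1.8059/8 = 0.2257 → 22.57%.

22.6%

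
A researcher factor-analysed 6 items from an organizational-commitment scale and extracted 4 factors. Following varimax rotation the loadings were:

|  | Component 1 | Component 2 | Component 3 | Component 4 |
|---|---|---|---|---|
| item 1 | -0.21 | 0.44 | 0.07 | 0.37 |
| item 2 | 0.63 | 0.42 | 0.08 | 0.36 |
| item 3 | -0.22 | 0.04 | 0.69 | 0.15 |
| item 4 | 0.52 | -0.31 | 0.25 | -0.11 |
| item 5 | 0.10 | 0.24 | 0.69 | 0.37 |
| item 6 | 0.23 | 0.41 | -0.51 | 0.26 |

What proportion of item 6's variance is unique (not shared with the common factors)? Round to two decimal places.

0.45

h² = 0.23² + 0.41² + (-0.51)² + 0.26² = 0.0529 + 0.1681 + 0.2601 + 0.0676 = 0.5487
Uniqueness u² = 1 − h² = 1 − 0.5487 = 0.4513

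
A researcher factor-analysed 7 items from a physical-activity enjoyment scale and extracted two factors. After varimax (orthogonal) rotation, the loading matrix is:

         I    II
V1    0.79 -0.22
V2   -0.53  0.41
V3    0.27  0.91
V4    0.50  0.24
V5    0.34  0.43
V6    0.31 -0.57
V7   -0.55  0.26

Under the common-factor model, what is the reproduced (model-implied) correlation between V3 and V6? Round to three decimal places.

r̂ = Σ λ_i·λ_j across factors = (0.27)(0.31) + (0.91)(-0.57)
  = +0.0837 -0.5187 = -0.4350

-0.435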